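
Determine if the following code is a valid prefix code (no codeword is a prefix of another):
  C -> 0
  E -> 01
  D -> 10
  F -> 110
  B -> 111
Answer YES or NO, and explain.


Checking each pair (does one codeword prefix another?):
  C='0' vs E='01': prefix -- VIOLATION

NO -- this is NOT a valid prefix code. C (0) is a prefix of E (01).


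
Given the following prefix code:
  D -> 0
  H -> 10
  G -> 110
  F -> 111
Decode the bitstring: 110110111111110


Decoding step by step:
Bits 110 -> G
Bits 110 -> G
Bits 111 -> F
Bits 111 -> F
Bits 110 -> G


Decoded message: GGFFG


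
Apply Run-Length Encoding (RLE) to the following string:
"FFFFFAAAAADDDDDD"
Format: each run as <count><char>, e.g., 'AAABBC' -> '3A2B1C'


Scanning runs left to right:
  i=0: run of 'F' x 5 -> '5F'
  i=5: run of 'A' x 5 -> '5A'
  i=10: run of 'D' x 6 -> '6D'

RLE = 5F5A6D


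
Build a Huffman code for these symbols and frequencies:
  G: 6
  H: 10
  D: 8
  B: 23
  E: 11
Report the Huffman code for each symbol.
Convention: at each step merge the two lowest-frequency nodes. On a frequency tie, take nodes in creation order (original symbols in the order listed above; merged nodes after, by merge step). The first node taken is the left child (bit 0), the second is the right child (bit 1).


Huffman tree construction:
Step 1: Merge G(6) + D(8) = 14
Step 2: Merge H(10) + E(11) = 21
Step 3: Merge (G+D)(14) + (H+E)(21) = 35
Step 4: Merge B(23) + ((G+D)+(H+E))(35) = 58
Read each symbol's code off the tree from the root (left child = 0, right child = 1).

Codes:
  G: 100 (length 3)
  H: 110 (length 3)
  D: 101 (length 3)
  B: 0 (length 1)
  E: 111 (length 3)
Average code length: 128/58 = 2.2069 bits/symbol


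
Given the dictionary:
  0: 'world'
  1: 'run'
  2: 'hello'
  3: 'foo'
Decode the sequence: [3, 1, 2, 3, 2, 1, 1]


Look up each index in the dictionary:
  3 -> 'foo'
  1 -> 'run'
  2 -> 'hello'
  3 -> 'foo'
  2 -> 'hello'
  1 -> 'run'
  1 -> 'run'

Decoded: "foo run hello foo hello run run"


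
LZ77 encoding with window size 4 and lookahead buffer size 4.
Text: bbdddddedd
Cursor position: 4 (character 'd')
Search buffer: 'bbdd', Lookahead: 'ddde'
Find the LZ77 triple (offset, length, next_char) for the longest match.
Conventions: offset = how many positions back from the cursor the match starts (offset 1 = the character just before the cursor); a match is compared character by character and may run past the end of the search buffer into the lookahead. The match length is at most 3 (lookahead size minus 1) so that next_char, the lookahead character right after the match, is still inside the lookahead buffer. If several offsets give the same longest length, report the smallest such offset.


Try each offset into the search buffer:
  offset=1 (pos 3, char 'd'): match length 3
  offset=2 (pos 2, char 'd'): match length 3
  offset=3 (pos 1, char 'b'): match length 0
  offset=4 (pos 0, char 'b'): match length 0
Longest match has length 3, found at offsets 1, 2; take the smallest, offset 1.
next_char = character at position 4 + 3 = 7 -> 'e'

Best match: offset=1, length=3 (matching 'ddd' starting at position 3)
LZ77 triple: (1, 3, 'e')


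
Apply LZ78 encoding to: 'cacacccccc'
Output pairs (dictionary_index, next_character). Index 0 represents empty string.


LZ78 encoding steps:
Dictionary: {0: ''}
Step 1: w='' (idx 0), next='c' -> output (0, 'c'), add 'c' as idx 1
Step 2: w='' (idx 0), next='a' -> output (0, 'a'), add 'a' as idx 2
Step 3: w='c' (idx 1), next='a' -> output (1, 'a'), add 'ca' as idx 3
Step 4: w='c' (idx 1), next='c' -> output (1, 'c'), add 'cc' as idx 4
Step 5: w='cc' (idx 4), next='c' -> output (4, 'c'), add 'ccc' as idx 5
Step 6: w='c' (idx 1), end of input -> output (1, '')


Encoded: [(0, 'c'), (0, 'a'), (1, 'a'), (1, 'c'), (4, 'c'), (1, '')]


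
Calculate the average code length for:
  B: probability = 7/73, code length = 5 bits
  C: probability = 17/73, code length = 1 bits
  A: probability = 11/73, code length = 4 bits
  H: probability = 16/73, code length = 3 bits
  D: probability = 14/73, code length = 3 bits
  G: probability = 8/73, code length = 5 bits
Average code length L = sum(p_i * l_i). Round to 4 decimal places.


Weighted contributions p_i * l_i:
  B: (7/73) * 5 = 35/73
  C: (17/73) * 1 = 17/73
  A: (11/73) * 4 = 44/73
  H: (16/73) * 3 = 48/73
  D: (14/73) * 3 = 42/73
  G: (8/73) * 5 = 40/73
Sum = (35 + 17 + 44 + 48 + 42 + 40)/73 = 226/73

L = 226/73 = 3.0959 bits/symbol


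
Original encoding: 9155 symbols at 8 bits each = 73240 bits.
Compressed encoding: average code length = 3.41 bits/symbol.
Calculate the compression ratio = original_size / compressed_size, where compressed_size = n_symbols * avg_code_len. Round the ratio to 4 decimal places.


original_size = n_symbols * orig_bits = 9155 * 8 = 73240 bits
compressed_size = n_symbols * avg_code_len = 9155 * 3.41 = 31218.55 bits
ratio = original_size / compressed_size = 73240 / 31218.55 = 2.346

Compression ratio = 2.346


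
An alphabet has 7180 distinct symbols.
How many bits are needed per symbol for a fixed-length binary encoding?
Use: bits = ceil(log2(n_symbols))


log2(7180) = 12.8098
Bracket: 2^12 = 4096 < 7180 <= 2^13 = 8192
So ceil(log2(7180)) = 13

bits = ceil(log2(7180)) = ceil(12.8098) = 13 bits


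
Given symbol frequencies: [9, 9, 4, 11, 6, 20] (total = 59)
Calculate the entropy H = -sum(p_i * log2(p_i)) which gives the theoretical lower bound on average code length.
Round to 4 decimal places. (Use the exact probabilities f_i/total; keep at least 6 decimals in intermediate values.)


Per-symbol terms -p_i * log2(p_i) with p_i = f_i/59:
  p = 9/59 = 0.152542: log2(p) = -2.712718, -p*log2(p) = 0.413804
  p = 9/59 = 0.152542: log2(p) = -2.712718, -p*log2(p) = 0.413804
  p = 4/59 = 0.067797: log2(p) = -3.882643, -p*log2(p) = 0.263230
  p = 11/59 = 0.186441: log2(p) = -2.423211, -p*log2(p) = 0.451785
  p = 6/59 = 0.101695: log2(p) = -3.297681, -p*log2(p) = 0.335357
  p = 20/59 = 0.338983: log2(p) = -1.560715, -p*log2(p) = 0.529056
H = 0.413804 + 0.413804 + 0.263230 + 0.451785 + 0.335357 + 0.529056 = 2.407036

H = 2.407 bits/symbol


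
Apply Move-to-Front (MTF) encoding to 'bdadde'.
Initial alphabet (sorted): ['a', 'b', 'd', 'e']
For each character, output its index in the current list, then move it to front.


MTF encoding:
'b': index 1 in ['a', 'b', 'd', 'e'] -> ['b', 'a', 'd', 'e']
'd': index 2 in ['b', 'a', 'd', 'e'] -> ['d', 'b', 'a', 'e']
'a': index 2 in ['d', 'b', 'a', 'e'] -> ['a', 'd', 'b', 'e']
'd': index 1 in ['a', 'd', 'b', 'e'] -> ['d', 'a', 'b', 'e']
'd': index 0 in ['d', 'a', 'b', 'e'] -> ['d', 'a', 'b', 'e']
'e': index 3 in ['d', 'a', 'b', 'e'] -> ['e', 'd', 'a', 'b']


Output: [1, 2, 2, 1, 0, 3]


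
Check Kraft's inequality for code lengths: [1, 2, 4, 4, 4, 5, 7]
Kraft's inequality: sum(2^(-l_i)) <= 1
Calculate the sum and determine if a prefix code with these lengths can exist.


Sum = 2^(-1) + 2^(-2) + 2^(-4) + 2^(-4) + 2^(-4) + 2^(-5) + 2^(-7)
    = 0.5 + 0.25 + 0.0625 + 0.0625 + 0.0625 + 0.03125 + 0.0078125
    = 125/128 = 0.9765625
Since 0.9765625 <= 1, Kraft's inequality IS satisfied.
A prefix code with these lengths CAN exist.

Kraft sum = 0.9765625. Satisfied.


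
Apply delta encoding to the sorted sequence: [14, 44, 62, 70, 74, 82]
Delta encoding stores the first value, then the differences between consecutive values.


First value: 14
Deltas:
  44 - 14 = 30
  62 - 44 = 18
  70 - 62 = 8
  74 - 70 = 4
  82 - 74 = 8


Delta encoded: [14, 30, 18, 8, 4, 8]


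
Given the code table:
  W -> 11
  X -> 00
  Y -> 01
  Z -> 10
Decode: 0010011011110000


Decoding:
00 -> X
10 -> Z
01 -> Y
10 -> Z
11 -> W
11 -> W
00 -> X
00 -> X


Result: XZYZWWXX


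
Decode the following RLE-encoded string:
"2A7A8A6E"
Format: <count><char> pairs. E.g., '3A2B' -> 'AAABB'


Expanding each <count><char> pair:
  2A -> 'AA'
  7A -> 'AAAAAAA'
  8A -> 'AAAAAAAA'
  6E -> 'EEEEEE'

Decoded = AAAAAAAAAAAAAAAAAEEEEEE


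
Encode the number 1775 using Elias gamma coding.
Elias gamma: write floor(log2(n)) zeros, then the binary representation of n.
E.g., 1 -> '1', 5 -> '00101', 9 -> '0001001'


num_bits = floor(log2(1775)) + 1 = 11
leading_zeros = num_bits - 1 = 10
binary(1775) = 11011101111

Elias gamma(1775) = '0000000000' + '11011101111' = 000000000011011101111 (21 bits)


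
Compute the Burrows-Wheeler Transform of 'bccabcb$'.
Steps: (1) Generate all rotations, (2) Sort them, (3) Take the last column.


Rotations (sorted):
  0: $bccabcb -> last char: b
  1: abcb$bcc -> last char: c
  2: b$bccabc -> last char: c
  3: bcb$bcca -> last char: a
  4: bccabcb$ -> last char: $
  5: cabcb$bc -> last char: c
  6: cb$bccab -> last char: b
  7: ccabcb$b -> last char: b


BWT = bcca$cbb


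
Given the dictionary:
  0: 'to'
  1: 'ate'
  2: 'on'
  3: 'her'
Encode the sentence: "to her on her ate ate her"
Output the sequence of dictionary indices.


Look up each word in the dictionary:
  'to' -> 0
  'her' -> 3
  'on' -> 2
  'her' -> 3
  'ate' -> 1
  'ate' -> 1
  'her' -> 3

Encoded: [0, 3, 2, 3, 1, 1, 3]


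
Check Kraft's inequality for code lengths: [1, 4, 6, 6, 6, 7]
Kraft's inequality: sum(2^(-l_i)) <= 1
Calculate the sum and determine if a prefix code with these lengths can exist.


Sum = 2^(-1) + 2^(-4) + 2^(-6) + 2^(-6) + 2^(-6) + 2^(-7)
    = 0.5 + 0.0625 + 0.015625 + 0.015625 + 0.015625 + 0.0078125
    = 79/128 = 0.6171875
Since 0.6171875 <= 1, Kraft's inequality IS satisfied.
A prefix code with these lengths CAN exist.

Kraft sum = 0.6171875. Satisfied.


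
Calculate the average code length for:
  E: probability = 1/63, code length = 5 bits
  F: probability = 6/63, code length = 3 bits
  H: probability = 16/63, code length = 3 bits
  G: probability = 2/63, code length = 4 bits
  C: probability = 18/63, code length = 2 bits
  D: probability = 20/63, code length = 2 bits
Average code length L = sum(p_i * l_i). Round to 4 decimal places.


Weighted contributions p_i * l_i:
  E: (1/63) * 5 = 5/63
  F: (6/63) * 3 = 18/63
  H: (16/63) * 3 = 48/63
  G: (2/63) * 4 = 8/63
  C: (18/63) * 2 = 36/63
  D: (20/63) * 2 = 40/63
Sum = (5 + 18 + 48 + 8 + 36 + 40)/63 = 155/63

L = 155/63 = 2.4603 bits/symbol


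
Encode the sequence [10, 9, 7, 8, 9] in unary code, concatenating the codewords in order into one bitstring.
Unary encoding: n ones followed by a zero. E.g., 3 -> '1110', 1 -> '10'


Encode each number as n ones followed by a terminating 0:
  10 -> 11111111110 (11 bits)
  9 -> 1111111110 (10 bits)
  7 -> 11111110 (8 bits)
  8 -> 111111110 (9 bits)
  9 -> 1111111110 (10 bits)
Total length = 11 + 10 + 8 + 9 + 10 = 48 bits.

Unary([10, 9, 7, 8, 9]) = 111111111101111111110111111101111111101111111110 (48 bits)


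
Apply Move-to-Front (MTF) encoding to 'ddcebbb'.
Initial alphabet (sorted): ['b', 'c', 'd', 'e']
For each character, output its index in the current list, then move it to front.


MTF encoding:
'd': index 2 in ['b', 'c', 'd', 'e'] -> ['d', 'b', 'c', 'e']
'd': index 0 in ['d', 'b', 'c', 'e'] -> ['d', 'b', 'c', 'e']
'c': index 2 in ['d', 'b', 'c', 'e'] -> ['c', 'd', 'b', 'e']
'e': index 3 in ['c', 'd', 'b', 'e'] -> ['e', 'c', 'd', 'b']
'b': index 3 in ['e', 'c', 'd', 'b'] -> ['b', 'e', 'c', 'd']
'b': index 0 in ['b', 'e', 'c', 'd'] -> ['b', 'e', 'c', 'd']
'b': index 0 in ['b', 'e', 'c', 'd'] -> ['b', 'e', 'c', 'd']


Output: [2, 0, 2, 3, 3, 0, 0]


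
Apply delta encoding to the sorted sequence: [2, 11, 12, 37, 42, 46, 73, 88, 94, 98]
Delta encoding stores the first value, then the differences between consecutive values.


First value: 2
Deltas:
  11 - 2 = 9
  12 - 11 = 1
  37 - 12 = 25
  42 - 37 = 5
  46 - 42 = 4
  73 - 46 = 27
  88 - 73 = 15
  94 - 88 = 6
  98 - 94 = 4


Delta encoded: [2, 9, 1, 25, 5, 4, 27, 15, 6, 4]


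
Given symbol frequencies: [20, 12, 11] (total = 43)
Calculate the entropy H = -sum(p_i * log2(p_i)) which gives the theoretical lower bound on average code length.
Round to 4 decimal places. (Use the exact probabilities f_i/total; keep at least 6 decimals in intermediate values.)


Per-symbol terms -p_i * log2(p_i) with p_i = f_i/43:
  p = 20/43 = 0.465116: log2(p) = -1.104337, -p*log2(p) = 0.513645
  p = 12/43 = 0.279070: log2(p) = -1.841302, -p*log2(p) = 0.513852
  p = 11/43 = 0.255814: log2(p) = -1.966833, -p*log2(p) = 0.503143
H = 0.513645 + 0.513852 + 0.503143 = 1.530640

H = 1.5306 bits/symbol


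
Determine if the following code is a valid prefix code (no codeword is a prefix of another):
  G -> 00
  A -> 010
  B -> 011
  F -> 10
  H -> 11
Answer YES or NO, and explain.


Checking each pair (does one codeword prefix another?):
  G='00' vs A='010': no prefix
  G='00' vs B='011': no prefix
  G='00' vs F='10': no prefix
  G='00' vs H='11': no prefix
  A='010' vs G='00': no prefix
  A='010' vs B='011': no prefix
  A='010' vs F='10': no prefix
  A='010' vs H='11': no prefix
  B='011' vs G='00': no prefix
  B='011' vs A='010': no prefix
  B='011' vs F='10': no prefix
  B='011' vs H='11': no prefix
  F='10' vs G='00': no prefix
  F='10' vs A='010': no prefix
  F='10' vs B='011': no prefix
  F='10' vs H='11': no prefix
  H='11' vs G='00': no prefix
  H='11' vs A='010': no prefix
  H='11' vs B='011': no prefix
  H='11' vs F='10': no prefix
No violation found over all pairs.

YES -- this is a valid prefix code. No codeword is a prefix of any other codeword.


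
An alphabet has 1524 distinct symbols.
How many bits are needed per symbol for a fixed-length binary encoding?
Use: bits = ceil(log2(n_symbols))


log2(1524) = 10.5736
Bracket: 2^10 = 1024 < 1524 <= 2^11 = 2048
So ceil(log2(1524)) = 11

bits = ceil(log2(1524)) = ceil(10.5736) = 11 bits


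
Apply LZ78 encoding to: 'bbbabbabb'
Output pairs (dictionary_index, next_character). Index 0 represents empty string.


LZ78 encoding steps:
Dictionary: {0: ''}
Step 1: w='' (idx 0), next='b' -> output (0, 'b'), add 'b' as idx 1
Step 2: w='b' (idx 1), next='b' -> output (1, 'b'), add 'bb' as idx 2
Step 3: w='' (idx 0), next='a' -> output (0, 'a'), add 'a' as idx 3
Step 4: w='bb' (idx 2), next='a' -> output (2, 'a'), add 'bba' as idx 4
Step 5: w='bb' (idx 2), end of input -> output (2, '')


Encoded: [(0, 'b'), (1, 'b'), (0, 'a'), (2, 'a'), (2, '')]


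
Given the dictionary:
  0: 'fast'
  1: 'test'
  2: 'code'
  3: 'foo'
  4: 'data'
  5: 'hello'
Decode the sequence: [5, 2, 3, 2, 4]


Look up each index in the dictionary:
  5 -> 'hello'
  2 -> 'code'
  3 -> 'foo'
  2 -> 'code'
  4 -> 'data'

Decoded: "hello code foo code data"


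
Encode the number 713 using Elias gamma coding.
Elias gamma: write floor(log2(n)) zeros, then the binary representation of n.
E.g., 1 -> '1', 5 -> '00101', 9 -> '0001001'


num_bits = floor(log2(713)) + 1 = 10
leading_zeros = num_bits - 1 = 9
binary(713) = 1011001001

Elias gamma(713) = '000000000' + '1011001001' = 0000000001011001001 (19 bits)


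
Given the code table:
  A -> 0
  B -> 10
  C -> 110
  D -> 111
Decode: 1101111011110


Decoding:
110 -> C
111 -> D
10 -> B
111 -> D
10 -> B


Result: CDBDB


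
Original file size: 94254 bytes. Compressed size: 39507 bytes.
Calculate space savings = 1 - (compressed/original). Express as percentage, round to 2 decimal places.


ratio = compressed/original = 39507/94254 = 0.419155
savings = 1 - ratio = 1 - 0.419155 = 0.580845
as a percentage: 0.580845 * 100 = 58.08%

Space savings = 1 - 39507/94254 = 58.08%


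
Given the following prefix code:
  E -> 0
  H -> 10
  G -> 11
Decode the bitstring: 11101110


Decoding step by step:
Bits 11 -> G
Bits 10 -> H
Bits 11 -> G
Bits 10 -> H


Decoded message: GHGH


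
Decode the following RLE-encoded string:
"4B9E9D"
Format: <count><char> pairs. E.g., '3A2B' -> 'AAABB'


Expanding each <count><char> pair:
  4B -> 'BBBB'
  9E -> 'EEEEEEEEE'
  9D -> 'DDDDDDDDD'

Decoded = BBBBEEEEEEEEEDDDDDDDDD


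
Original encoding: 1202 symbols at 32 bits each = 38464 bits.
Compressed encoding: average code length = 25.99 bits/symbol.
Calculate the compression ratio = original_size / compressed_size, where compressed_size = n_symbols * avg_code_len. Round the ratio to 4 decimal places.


original_size = n_symbols * orig_bits = 1202 * 32 = 38464 bits
compressed_size = n_symbols * avg_code_len = 1202 * 25.99 = 31239.98 bits
ratio = original_size / compressed_size = 38464 / 31239.98 = 1.2312

Compression ratio = 1.2312


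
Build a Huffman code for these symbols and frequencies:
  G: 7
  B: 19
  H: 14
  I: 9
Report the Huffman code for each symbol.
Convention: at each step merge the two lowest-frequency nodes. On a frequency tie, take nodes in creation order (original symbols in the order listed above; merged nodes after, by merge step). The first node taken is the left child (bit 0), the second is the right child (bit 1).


Huffman tree construction:
Step 1: Merge G(7) + I(9) = 16
Step 2: Merge H(14) + (G+I)(16) = 30
Step 3: Merge B(19) + (H+(G+I))(30) = 49
Read each symbol's code off the tree from the root (left child = 0, right child = 1).

Codes:
  G: 110 (length 3)
  B: 0 (length 1)
  H: 10 (length 2)
  I: 111 (length 3)
Average code length: 95/49 = 1.9388 bits/symbol


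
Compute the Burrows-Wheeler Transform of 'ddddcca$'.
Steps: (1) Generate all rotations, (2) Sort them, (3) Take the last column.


Rotations (sorted):
  0: $ddddcca -> last char: a
  1: a$ddddcc -> last char: c
  2: ca$ddddc -> last char: c
  3: cca$dddd -> last char: d
  4: dcca$ddd -> last char: d
  5: ddcca$dd -> last char: d
  6: dddcca$d -> last char: d
  7: ddddcca$ -> last char: $


BWT = accdddd$


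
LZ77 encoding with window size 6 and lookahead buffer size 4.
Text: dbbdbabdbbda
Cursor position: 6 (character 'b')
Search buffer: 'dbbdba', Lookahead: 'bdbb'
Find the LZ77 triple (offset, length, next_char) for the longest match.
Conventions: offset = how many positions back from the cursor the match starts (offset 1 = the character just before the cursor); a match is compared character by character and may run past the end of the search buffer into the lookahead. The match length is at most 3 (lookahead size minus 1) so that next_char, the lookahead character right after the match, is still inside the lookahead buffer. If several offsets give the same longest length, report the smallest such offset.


Try each offset into the search buffer:
  offset=1 (pos 5, char 'a'): match length 0
  offset=2 (pos 4, char 'b'): match length 1
  offset=3 (pos 3, char 'd'): match length 0
  offset=4 (pos 2, char 'b'): match length 3
  offset=5 (pos 1, char 'b'): match length 1
  offset=6 (pos 0, char 'd'): match length 0
Longest match has length 3 at offset 4.
next_char = character at position 6 + 3 = 9 -> 'b'

Best match: offset=4, length=3 (matching 'bdb' starting at position 2)
LZ77 triple: (4, 3, 'b')


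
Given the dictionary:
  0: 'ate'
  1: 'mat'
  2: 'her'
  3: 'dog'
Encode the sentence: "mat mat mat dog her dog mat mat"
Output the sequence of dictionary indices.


Look up each word in the dictionary:
  'mat' -> 1
  'mat' -> 1
  'mat' -> 1
  'dog' -> 3
  'her' -> 2
  'dog' -> 3
  'mat' -> 1
  'mat' -> 1

Encoded: [1, 1, 1, 3, 2, 3, 1, 1]


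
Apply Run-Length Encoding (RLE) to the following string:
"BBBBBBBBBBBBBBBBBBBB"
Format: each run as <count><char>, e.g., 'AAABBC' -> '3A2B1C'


Scanning runs left to right:
  i=0: run of 'B' x 20 -> '20B'

RLE = 20B


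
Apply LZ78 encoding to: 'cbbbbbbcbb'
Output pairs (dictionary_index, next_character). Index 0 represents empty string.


LZ78 encoding steps:
Dictionary: {0: ''}
Step 1: w='' (idx 0), next='c' -> output (0, 'c'), add 'c' as idx 1
Step 2: w='' (idx 0), next='b' -> output (0, 'b'), add 'b' as idx 2
Step 3: w='b' (idx 2), next='b' -> output (2, 'b'), add 'bb' as idx 3
Step 4: w='bb' (idx 3), next='b' -> output (3, 'b'), add 'bbb' as idx 4
Step 5: w='c' (idx 1), next='b' -> output (1, 'b'), add 'cb' as idx 5
Step 6: w='b' (idx 2), end of input -> output (2, '')


Encoded: [(0, 'c'), (0, 'b'), (2, 'b'), (3, 'b'), (1, 'b'), (2, '')]


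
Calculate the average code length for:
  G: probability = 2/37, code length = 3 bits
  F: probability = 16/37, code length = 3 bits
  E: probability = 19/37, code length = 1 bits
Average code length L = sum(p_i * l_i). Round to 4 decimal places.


Weighted contributions p_i * l_i:
  G: (2/37) * 3 = 6/37
  F: (16/37) * 3 = 48/37
  E: (19/37) * 1 = 19/37
Sum = (6 + 48 + 19)/37 = 73/37

L = 73/37 = 1.9730 bits/symbol


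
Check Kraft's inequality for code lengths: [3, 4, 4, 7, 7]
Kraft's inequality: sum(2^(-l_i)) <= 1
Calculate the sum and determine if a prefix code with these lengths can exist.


Sum = 2^(-3) + 2^(-4) + 2^(-4) + 2^(-7) + 2^(-7)
    = 0.125 + 0.0625 + 0.0625 + 0.0078125 + 0.0078125
    = 34/128 = 0.265625
Since 0.265625 <= 1, Kraft's inequality IS satisfied.
A prefix code with these lengths CAN exist.

Kraft sum = 0.265625. Satisfied.


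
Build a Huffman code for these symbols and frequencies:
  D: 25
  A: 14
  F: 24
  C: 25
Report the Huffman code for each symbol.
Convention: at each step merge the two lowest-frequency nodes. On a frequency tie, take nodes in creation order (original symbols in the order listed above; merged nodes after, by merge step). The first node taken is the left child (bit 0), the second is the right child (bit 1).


Huffman tree construction:
Step 1: Merge A(14) + F(24) = 38
Step 2: Merge D(25) + C(25) = 50
Step 3: Merge (A+F)(38) + (D+C)(50) = 88
Read each symbol's code off the tree from the root (left child = 0, right child = 1).

Codes:
  D: 10 (length 2)
  A: 00 (length 2)
  F: 01 (length 2)
  C: 11 (length 2)
Average code length: 176/88 = 2.0000 bits/symbol


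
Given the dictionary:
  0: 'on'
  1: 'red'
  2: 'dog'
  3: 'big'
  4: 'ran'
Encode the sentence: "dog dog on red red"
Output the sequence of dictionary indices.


Look up each word in the dictionary:
  'dog' -> 2
  'dog' -> 2
  'on' -> 0
  'red' -> 1
  'red' -> 1

Encoded: [2, 2, 0, 1, 1]


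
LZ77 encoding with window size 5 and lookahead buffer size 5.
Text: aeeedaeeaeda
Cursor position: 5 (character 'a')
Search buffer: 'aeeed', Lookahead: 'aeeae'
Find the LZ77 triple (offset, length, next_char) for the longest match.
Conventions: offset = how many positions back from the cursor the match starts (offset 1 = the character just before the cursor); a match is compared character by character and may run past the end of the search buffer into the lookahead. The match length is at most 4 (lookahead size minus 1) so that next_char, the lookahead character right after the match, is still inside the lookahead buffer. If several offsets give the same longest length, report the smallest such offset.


Try each offset into the search buffer:
  offset=1 (pos 4, char 'd'): match length 0
  offset=2 (pos 3, char 'e'): match length 0
  offset=3 (pos 2, char 'e'): match length 0
  offset=4 (pos 1, char 'e'): match length 0
  offset=5 (pos 0, char 'a'): match length 3
Longest match has length 3 at offset 5.
next_char = character at position 5 + 3 = 8 -> 'a'

Best match: offset=5, length=3 (matching 'aee' starting at position 0)
LZ77 triple: (5, 3, 'a')


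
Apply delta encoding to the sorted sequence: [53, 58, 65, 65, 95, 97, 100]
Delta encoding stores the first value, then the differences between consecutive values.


First value: 53
Deltas:
  58 - 53 = 5
  65 - 58 = 7
  65 - 65 = 0
  95 - 65 = 30
  97 - 95 = 2
  100 - 97 = 3


Delta encoded: [53, 5, 7, 0, 30, 2, 3]


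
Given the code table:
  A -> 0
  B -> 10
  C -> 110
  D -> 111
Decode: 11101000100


Decoding:
111 -> D
0 -> A
10 -> B
0 -> A
0 -> A
10 -> B
0 -> A


Result: DABAABA


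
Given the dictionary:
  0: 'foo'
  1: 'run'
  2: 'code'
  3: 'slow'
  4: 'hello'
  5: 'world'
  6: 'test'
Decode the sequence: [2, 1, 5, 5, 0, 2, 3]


Look up each index in the dictionary:
  2 -> 'code'
  1 -> 'run'
  5 -> 'world'
  5 -> 'world'
  0 -> 'foo'
  2 -> 'code'
  3 -> 'slow'

Decoded: "code run world world foo code slow"


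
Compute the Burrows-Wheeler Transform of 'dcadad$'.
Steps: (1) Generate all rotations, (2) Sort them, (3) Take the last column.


Rotations (sorted):
  0: $dcadad -> last char: d
  1: ad$dcad -> last char: d
  2: adad$dc -> last char: c
  3: cadad$d -> last char: d
  4: d$dcada -> last char: a
  5: dad$dca -> last char: a
  6: dcadad$ -> last char: $


BWT = ddcdaa$


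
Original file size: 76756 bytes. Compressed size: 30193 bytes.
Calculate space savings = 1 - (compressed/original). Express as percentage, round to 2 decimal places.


ratio = compressed/original = 30193/76756 = 0.393363
savings = 1 - ratio = 1 - 0.393363 = 0.606637
as a percentage: 0.606637 * 100 = 60.66%

Space savings = 1 - 30193/76756 = 60.66%


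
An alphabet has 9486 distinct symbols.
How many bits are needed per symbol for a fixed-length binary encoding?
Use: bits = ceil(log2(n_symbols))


log2(9486) = 13.2116
Bracket: 2^13 = 8192 < 9486 <= 2^14 = 16384
So ceil(log2(9486)) = 14

bits = ceil(log2(9486)) = ceil(13.2116) = 14 bits


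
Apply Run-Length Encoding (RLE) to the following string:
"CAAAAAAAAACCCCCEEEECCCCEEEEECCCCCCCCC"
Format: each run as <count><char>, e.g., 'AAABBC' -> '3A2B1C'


Scanning runs left to right:
  i=0: run of 'C' x 1 -> '1C'
  i=1: run of 'A' x 9 -> '9A'
  i=10: run of 'C' x 5 -> '5C'
  i=15: run of 'E' x 4 -> '4E'
  i=19: run of 'C' x 4 -> '4C'
  i=23: run of 'E' x 5 -> '5E'
  i=28: run of 'C' x 9 -> '9C'

RLE = 1C9A5C4E4C5E9C


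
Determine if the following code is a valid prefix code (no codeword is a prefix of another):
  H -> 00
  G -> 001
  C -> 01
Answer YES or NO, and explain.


Checking each pair (does one codeword prefix another?):
  H='00' vs G='001': prefix -- VIOLATION

NO -- this is NOT a valid prefix code. H (00) is a prefix of G (001).


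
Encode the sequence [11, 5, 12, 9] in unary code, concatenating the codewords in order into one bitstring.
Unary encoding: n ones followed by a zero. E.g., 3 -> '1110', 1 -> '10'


Encode each number as n ones followed by a terminating 0:
  11 -> 111111111110 (12 bits)
  5 -> 111110 (6 bits)
  12 -> 1111111111110 (13 bits)
  9 -> 1111111110 (10 bits)
Total length = 12 + 6 + 13 + 10 = 41 bits.

Unary([11, 5, 12, 9]) = 11111111111011111011111111111101111111110 (41 bits)


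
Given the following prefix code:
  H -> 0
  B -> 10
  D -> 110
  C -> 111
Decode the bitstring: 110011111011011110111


Decoding step by step:
Bits 110 -> D
Bits 0 -> H
Bits 111 -> C
Bits 110 -> D
Bits 110 -> D
Bits 111 -> C
Bits 10 -> B
Bits 111 -> C


Decoded message: DHCDDCBC


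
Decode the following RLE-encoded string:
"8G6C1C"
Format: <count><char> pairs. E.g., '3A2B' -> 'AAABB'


Expanding each <count><char> pair:
  8G -> 'GGGGGGGG'
  6C -> 'CCCCCC'
  1C -> 'C'

Decoded = GGGGGGGGCCCCCCC


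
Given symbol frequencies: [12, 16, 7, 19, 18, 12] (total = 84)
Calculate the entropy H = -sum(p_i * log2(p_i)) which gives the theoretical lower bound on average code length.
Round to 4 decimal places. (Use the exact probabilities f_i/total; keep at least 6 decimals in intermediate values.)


Per-symbol terms -p_i * log2(p_i) with p_i = f_i/84:
  p = 12/84 = 0.142857: log2(p) = -2.807355, -p*log2(p) = 0.401051
  p = 16/84 = 0.190476: log2(p) = -2.392317, -p*log2(p) = 0.455680
  p = 7/84 = 0.083333: log2(p) = -3.584963, -p*log2(p) = 0.298747
  p = 19/84 = 0.226190: log2(p) = -2.144390, -p*log2(p) = 0.485041
  p = 18/84 = 0.214286: log2(p) = -2.222392, -p*log2(p) = 0.476227
  p = 12/84 = 0.142857: log2(p) = -2.807355, -p*log2(p) = 0.401051
H = 0.401051 + 0.455680 + 0.298747 + 0.485041 + 0.476227 + 0.401051 = 2.517797

H = 2.5178 bits/symbol


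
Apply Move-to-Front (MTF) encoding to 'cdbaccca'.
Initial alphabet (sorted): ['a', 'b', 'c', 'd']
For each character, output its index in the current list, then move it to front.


MTF encoding:
'c': index 2 in ['a', 'b', 'c', 'd'] -> ['c', 'a', 'b', 'd']
'd': index 3 in ['c', 'a', 'b', 'd'] -> ['d', 'c', 'a', 'b']
'b': index 3 in ['d', 'c', 'a', 'b'] -> ['b', 'd', 'c', 'a']
'a': index 3 in ['b', 'd', 'c', 'a'] -> ['a', 'b', 'd', 'c']
'c': index 3 in ['a', 'b', 'd', 'c'] -> ['c', 'a', 'b', 'd']
'c': index 0 in ['c', 'a', 'b', 'd'] -> ['c', 'a', 'b', 'd']
'c': index 0 in ['c', 'a', 'b', 'd'] -> ['c', 'a', 'b', 'd']
'a': index 1 in ['c', 'a', 'b', 'd'] -> ['a', 'c', 'b', 'd']


Output: [2, 3, 3, 3, 3, 0, 0, 1]


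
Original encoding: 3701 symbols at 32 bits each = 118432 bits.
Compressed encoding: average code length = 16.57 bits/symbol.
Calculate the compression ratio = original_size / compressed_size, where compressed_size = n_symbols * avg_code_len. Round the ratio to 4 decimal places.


original_size = n_symbols * orig_bits = 3701 * 32 = 118432 bits
compressed_size = n_symbols * avg_code_len = 3701 * 16.57 = 61325.57 bits
ratio = original_size / compressed_size = 118432 / 61325.57 = 1.9312

Compression ratio = 1.9312


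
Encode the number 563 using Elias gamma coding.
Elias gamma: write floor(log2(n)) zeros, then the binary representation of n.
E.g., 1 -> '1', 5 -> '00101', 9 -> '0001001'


num_bits = floor(log2(563)) + 1 = 10
leading_zeros = num_bits - 1 = 9
binary(563) = 1000110011

Elias gamma(563) = '000000000' + '1000110011' = 0000000001000110011 (19 bits)


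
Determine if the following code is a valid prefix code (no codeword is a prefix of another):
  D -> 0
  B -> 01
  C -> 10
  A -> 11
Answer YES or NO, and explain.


Checking each pair (does one codeword prefix another?):
  D='0' vs B='01': prefix -- VIOLATION

NO -- this is NOT a valid prefix code. D (0) is a prefix of B (01).


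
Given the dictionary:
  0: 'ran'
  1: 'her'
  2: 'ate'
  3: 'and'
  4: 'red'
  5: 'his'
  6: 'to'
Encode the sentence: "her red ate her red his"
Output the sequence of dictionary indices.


Look up each word in the dictionary:
  'her' -> 1
  'red' -> 4
  'ate' -> 2
  'her' -> 1
  'red' -> 4
  'his' -> 5

Encoded: [1, 4, 2, 1, 4, 5]


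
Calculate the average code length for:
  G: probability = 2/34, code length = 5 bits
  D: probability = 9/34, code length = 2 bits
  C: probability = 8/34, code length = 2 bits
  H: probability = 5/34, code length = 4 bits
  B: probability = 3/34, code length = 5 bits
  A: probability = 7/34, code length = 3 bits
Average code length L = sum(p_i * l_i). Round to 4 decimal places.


Weighted contributions p_i * l_i:
  G: (2/34) * 5 = 10/34
  D: (9/34) * 2 = 18/34
  C: (8/34) * 2 = 16/34
  H: (5/34) * 4 = 20/34
  B: (3/34) * 5 = 15/34
  A: (7/34) * 3 = 21/34
Sum = (10 + 18 + 16 + 20 + 15 + 21)/34 = 100/34

L = 100/34 = 2.9412 bits/symbol


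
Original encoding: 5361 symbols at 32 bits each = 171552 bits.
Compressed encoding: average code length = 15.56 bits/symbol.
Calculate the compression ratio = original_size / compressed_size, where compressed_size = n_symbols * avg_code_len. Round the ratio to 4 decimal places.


original_size = n_symbols * orig_bits = 5361 * 32 = 171552 bits
compressed_size = n_symbols * avg_code_len = 5361 * 15.56 = 83417.16 bits
ratio = original_size / compressed_size = 171552 / 83417.16 = 2.0566

Compression ratio = 2.0566


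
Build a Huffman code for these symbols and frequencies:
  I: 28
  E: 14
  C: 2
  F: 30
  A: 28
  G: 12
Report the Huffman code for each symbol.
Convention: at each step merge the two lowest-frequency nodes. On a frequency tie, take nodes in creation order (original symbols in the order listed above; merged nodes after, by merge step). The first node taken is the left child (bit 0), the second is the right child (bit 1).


Huffman tree construction:
Step 1: Merge C(2) + G(12) = 14
Step 2: Merge E(14) + (C+G)(14) = 28
Step 3: Merge I(28) + A(28) = 56
Step 4: Merge (E+(C+G))(28) + F(30) = 58
Step 5: Merge (I+A)(56) + ((E+(C+G))+F)(58) = 114
Read each symbol's code off the tree from the root (left child = 0, right child = 1).

Codes:
  I: 00 (length 2)
  E: 100 (length 3)
  C: 1010 (length 4)
  F: 11 (length 2)
  A: 01 (length 2)
  G: 1011 (length 4)
Average code length: 270/114 = 2.3684 bits/symbol


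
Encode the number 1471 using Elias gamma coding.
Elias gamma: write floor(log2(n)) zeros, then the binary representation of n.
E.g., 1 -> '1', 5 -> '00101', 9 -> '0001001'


num_bits = floor(log2(1471)) + 1 = 11
leading_zeros = num_bits - 1 = 10
binary(1471) = 10110111111

Elias gamma(1471) = '0000000000' + '10110111111' = 000000000010110111111 (21 bits)


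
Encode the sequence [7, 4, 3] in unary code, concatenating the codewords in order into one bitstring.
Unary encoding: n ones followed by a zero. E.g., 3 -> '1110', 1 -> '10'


Encode each number as n ones followed by a terminating 0:
  7 -> 11111110 (8 bits)
  4 -> 11110 (5 bits)
  3 -> 1110 (4 bits)
Total length = 8 + 5 + 4 = 17 bits.

Unary([7, 4, 3]) = 11111110111101110 (17 bits)


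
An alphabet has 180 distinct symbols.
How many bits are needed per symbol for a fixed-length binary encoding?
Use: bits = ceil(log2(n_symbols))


log2(180) = 7.4919
Bracket: 2^7 = 128 < 180 <= 2^8 = 256
So ceil(log2(180)) = 8

bits = ceil(log2(180)) = ceil(7.4919) = 8 bits


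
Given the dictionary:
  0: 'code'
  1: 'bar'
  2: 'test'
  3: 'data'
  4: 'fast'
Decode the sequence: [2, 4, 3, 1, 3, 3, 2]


Look up each index in the dictionary:
  2 -> 'test'
  4 -> 'fast'
  3 -> 'data'
  1 -> 'bar'
  3 -> 'data'
  3 -> 'data'
  2 -> 'test'

Decoded: "test fast data bar data data test"


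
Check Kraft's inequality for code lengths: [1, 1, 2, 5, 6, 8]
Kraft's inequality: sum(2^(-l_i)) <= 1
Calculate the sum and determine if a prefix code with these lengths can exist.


Sum = 2^(-1) + 2^(-1) + 2^(-2) + 2^(-5) + 2^(-6) + 2^(-8)
    = 0.5 + 0.5 + 0.25 + 0.03125 + 0.015625 + 0.00390625
    = 333/256 = 1.30078125
Since 1.30078125 > 1, Kraft's inequality is NOT satisfied.
A prefix code with these lengths CANNOT exist.

Kraft sum = 1.30078125. Not satisfied.


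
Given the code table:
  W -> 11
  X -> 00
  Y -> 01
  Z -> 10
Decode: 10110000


Decoding:
10 -> Z
11 -> W
00 -> X
00 -> X


Result: ZWXX


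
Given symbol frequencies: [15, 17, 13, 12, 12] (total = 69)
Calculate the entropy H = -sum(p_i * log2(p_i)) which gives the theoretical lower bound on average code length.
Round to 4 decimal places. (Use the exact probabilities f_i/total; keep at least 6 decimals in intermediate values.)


Per-symbol terms -p_i * log2(p_i) with p_i = f_i/69:
  p = 15/69 = 0.217391: log2(p) = -2.201634, -p*log2(p) = 0.478616
  p = 17/69 = 0.246377: log2(p) = -2.021062, -p*log2(p) = 0.497943
  p = 13/69 = 0.188406: log2(p) = -2.408085, -p*log2(p) = 0.453697
  p = 12/69 = 0.173913: log2(p) = -2.523562, -p*log2(p) = 0.438880
  p = 12/69 = 0.173913: log2(p) = -2.523562, -p*log2(p) = 0.438880
H = 0.478616 + 0.497943 + 0.453697 + 0.438880 + 0.438880 = 2.308016

H = 2.308 bits/symbol


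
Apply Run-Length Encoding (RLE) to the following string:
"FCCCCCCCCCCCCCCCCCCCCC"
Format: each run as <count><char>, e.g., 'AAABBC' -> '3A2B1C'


Scanning runs left to right:
  i=0: run of 'F' x 1 -> '1F'
  i=1: run of 'C' x 21 -> '21C'

RLE = 1F21C


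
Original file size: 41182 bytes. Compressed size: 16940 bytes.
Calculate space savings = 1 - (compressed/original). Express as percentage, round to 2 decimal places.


ratio = compressed/original = 16940/41182 = 0.411345
savings = 1 - ratio = 1 - 0.411345 = 0.588655
as a percentage: 0.588655 * 100 = 58.87%

Space savings = 1 - 16940/41182 = 58.87%


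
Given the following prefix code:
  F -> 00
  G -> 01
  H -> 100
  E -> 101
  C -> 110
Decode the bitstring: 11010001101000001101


Decoding step by step:
Bits 110 -> C
Bits 100 -> H
Bits 01 -> G
Bits 101 -> E
Bits 00 -> F
Bits 00 -> F
Bits 01 -> G
Bits 101 -> E


Decoded message: CHGEFFGE


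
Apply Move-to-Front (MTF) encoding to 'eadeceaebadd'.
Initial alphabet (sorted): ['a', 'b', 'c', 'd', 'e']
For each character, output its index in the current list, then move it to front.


MTF encoding:
'e': index 4 in ['a', 'b', 'c', 'd', 'e'] -> ['e', 'a', 'b', 'c', 'd']
'a': index 1 in ['e', 'a', 'b', 'c', 'd'] -> ['a', 'e', 'b', 'c', 'd']
'd': index 4 in ['a', 'e', 'b', 'c', 'd'] -> ['d', 'a', 'e', 'b', 'c']
'e': index 2 in ['d', 'a', 'e', 'b', 'c'] -> ['e', 'd', 'a', 'b', 'c']
'c': index 4 in ['e', 'd', 'a', 'b', 'c'] -> ['c', 'e', 'd', 'a', 'b']
'e': index 1 in ['c', 'e', 'd', 'a', 'b'] -> ['e', 'c', 'd', 'a', 'b']
'a': index 3 in ['e', 'c', 'd', 'a', 'b'] -> ['a', 'e', 'c', 'd', 'b']
'e': index 1 in ['a', 'e', 'c', 'd', 'b'] -> ['e', 'a', 'c', 'd', 'b']
'b': index 4 in ['e', 'a', 'c', 'd', 'b'] -> ['b', 'e', 'a', 'c', 'd']
'a': index 2 in ['b', 'e', 'a', 'c', 'd'] -> ['a', 'b', 'e', 'c', 'd']
'd': index 4 in ['a', 'b', 'e', 'c', 'd'] -> ['d', 'a', 'b', 'e', 'c']
'd': index 0 in ['d', 'a', 'b', 'e', 'c'] -> ['d', 'a', 'b', 'e', 'c']


Output: [4, 1, 4, 2, 4, 1, 3, 1, 4, 2, 4, 0]


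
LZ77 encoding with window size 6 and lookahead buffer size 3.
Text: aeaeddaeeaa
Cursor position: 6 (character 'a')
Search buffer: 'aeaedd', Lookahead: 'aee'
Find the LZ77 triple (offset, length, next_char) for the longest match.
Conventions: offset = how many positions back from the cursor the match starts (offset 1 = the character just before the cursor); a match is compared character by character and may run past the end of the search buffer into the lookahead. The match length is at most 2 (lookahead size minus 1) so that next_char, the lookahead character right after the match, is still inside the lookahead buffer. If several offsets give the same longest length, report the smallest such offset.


Try each offset into the search buffer:
  offset=1 (pos 5, char 'd'): match length 0
  offset=2 (pos 4, char 'd'): match length 0
  offset=3 (pos 3, char 'e'): match length 0
  offset=4 (pos 2, char 'a'): match length 2
  offset=5 (pos 1, char 'e'): match length 0
  offset=6 (pos 0, char 'a'): match length 2
Longest match has length 2, found at offsets 4, 6; take the smallest, offset 4.
next_char = character at position 6 + 2 = 8 -> 'e'

Best match: offset=4, length=2 (matching 'ae' starting at position 2)
LZ77 triple: (4, 2, 'e')


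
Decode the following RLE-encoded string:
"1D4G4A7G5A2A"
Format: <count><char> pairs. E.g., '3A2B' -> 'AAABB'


Expanding each <count><char> pair:
  1D -> 'D'
  4G -> 'GGGG'
  4A -> 'AAAA'
  7G -> 'GGGGGGG'
  5A -> 'AAAAA'
  2A -> 'AA'

Decoded = DGGGGAAAAGGGGGGGAAAAAAA


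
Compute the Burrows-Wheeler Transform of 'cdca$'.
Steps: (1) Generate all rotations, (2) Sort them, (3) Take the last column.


Rotations (sorted):
  0: $cdca -> last char: a
  1: a$cdc -> last char: c
  2: ca$cd -> last char: d
  3: cdca$ -> last char: $
  4: dca$c -> last char: c


BWT = acd$c


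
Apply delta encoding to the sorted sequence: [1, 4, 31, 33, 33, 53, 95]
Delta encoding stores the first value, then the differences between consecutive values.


First value: 1
Deltas:
  4 - 1 = 3
  31 - 4 = 27
  33 - 31 = 2
  33 - 33 = 0
  53 - 33 = 20
  95 - 53 = 42


Delta encoded: [1, 3, 27, 2, 0, 20, 42]


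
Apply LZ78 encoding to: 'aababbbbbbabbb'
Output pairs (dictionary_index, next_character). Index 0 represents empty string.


LZ78 encoding steps:
Dictionary: {0: ''}
Step 1: w='' (idx 0), next='a' -> output (0, 'a'), add 'a' as idx 1
Step 2: w='a' (idx 1), next='b' -> output (1, 'b'), add 'ab' as idx 2
Step 3: w='ab' (idx 2), next='b' -> output (2, 'b'), add 'abb' as idx 3
Step 4: w='' (idx 0), next='b' -> output (0, 'b'), add 'b' as idx 4
Step 5: w='b' (idx 4), next='b' -> output (4, 'b'), add 'bb' as idx 5
Step 6: w='b' (idx 4), next='a' -> output (4, 'a'), add 'ba' as idx 6
Step 7: w='bb' (idx 5), next='b' -> output (5, 'b'), add 'bbb' as idx 7


Encoded: [(0, 'a'), (1, 'b'), (2, 'b'), (0, 'b'), (4, 'b'), (4, 'a'), (5, 'b')]


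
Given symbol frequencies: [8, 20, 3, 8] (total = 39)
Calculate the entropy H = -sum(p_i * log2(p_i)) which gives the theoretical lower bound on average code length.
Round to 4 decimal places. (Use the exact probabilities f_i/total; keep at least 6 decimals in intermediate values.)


Per-symbol terms -p_i * log2(p_i) with p_i = f_i/39:
  p = 8/39 = 0.205128: log2(p) = -2.285402, -p*log2(p) = 0.468800
  p = 20/39 = 0.512821: log2(p) = -0.963474, -p*log2(p) = 0.494089
  p = 3/39 = 0.076923: log2(p) = -3.700440, -p*log2(p) = 0.284649
  p = 8/39 = 0.205128: log2(p) = -2.285402, -p*log2(p) = 0.468800
H = 0.468800 + 0.494089 + 0.284649 + 0.468800 = 1.716338

H = 1.7163 bits/symbol
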